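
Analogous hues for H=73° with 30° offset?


Base hue: 73°
Left analog: (73 - 30) mod 360 = 43°
Right analog: (73 + 30) mod 360 = 103°
Analogous hues = 43° and 103°


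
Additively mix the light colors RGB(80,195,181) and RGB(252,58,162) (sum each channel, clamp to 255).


Additive: each channel = min(255, C₁+C₂)
R: 80+252 = 332 → 255
G: 195+58 = 253 → 253
B: 181+162 = 343 → 255
= RGB(255, 253, 255)


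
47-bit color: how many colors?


Colors = 2^bits = 2^47
= 140,737,488,355,328 colors


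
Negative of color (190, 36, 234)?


Invert: (255-R, 255-G, 255-B)
R: 255-190 = 65
G: 255-36 = 219
B: 255-234 = 21
= RGB(65, 219, 21)


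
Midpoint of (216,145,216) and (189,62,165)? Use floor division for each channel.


Midpoint: each channel = ⌊(C₁+C₂)/2⌋
R: ⌊(216+189)/2⌋ = 202
G: ⌊(145+62)/2⌋ = 103
B: ⌊(216+165)/2⌋ = 190
= RGB(202, 103, 190)


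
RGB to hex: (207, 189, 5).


R = 207 → CF (hex)
G = 189 → BD (hex)
B = 5 → 05 (hex)
Hex = #CFBD05


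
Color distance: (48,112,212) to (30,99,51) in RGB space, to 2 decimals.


d = √[(R₁-R₂)² + (G₁-G₂)² + (B₁-B₂)²]
d = √[(48-30)² + (112-99)² + (212-51)²]
d = √[324 + 169 + 25921]
d = √26414
d ≈ 162.52


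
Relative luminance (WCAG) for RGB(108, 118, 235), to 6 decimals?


Linearize each channel (sRGB transfer function): c = v/255; c_lin = c/12.92 if c ≤ 0.04045, else ((c+0.055)/1.055)^2.4
  R: 108/255 ≈ 0.423529 > 0.04045 → ((0.423529+0.055)/1.055)^2.4 ≈ 0.149960
  G: 118/255 ≈ 0.462745 > 0.04045 → ((0.462745+0.055)/1.055)^2.4 ≈ 0.181164
  B: 235/255 ≈ 0.921569 > 0.04045 → ((0.921569+0.055)/1.055)^2.4 ≈ 0.830770
R_lin = 0.149960, G_lin = 0.181164, B_lin = 0.830770
L = 0.2126×R + 0.7152×G + 0.0722×B
L = 0.2126×0.149960 + 0.7152×0.181164 + 0.0722×0.830770
L ≈ 0.221432


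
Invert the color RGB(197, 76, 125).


Invert: (255-R, 255-G, 255-B)
R: 255-197 = 58
G: 255-76 = 179
B: 255-125 = 130
= RGB(58, 179, 130)


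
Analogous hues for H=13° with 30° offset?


Base hue: 13°
Left analog: (13 - 30) mod 360 = 343°
Right analog: (13 + 30) mod 360 = 43°
Analogous hues = 343° and 43°


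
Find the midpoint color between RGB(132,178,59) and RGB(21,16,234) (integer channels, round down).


Midpoint: each channel = ⌊(C₁+C₂)/2⌋
R: ⌊(132+21)/2⌋ = 76
G: ⌊(178+16)/2⌋ = 97
B: ⌊(59+234)/2⌋ = 146
= RGB(76, 97, 146)


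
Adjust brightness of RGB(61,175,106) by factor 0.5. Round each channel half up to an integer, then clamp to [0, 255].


Multiply each channel by 0.5, round half up, clamp to [0, 255]
R: 61×0.5 = 30.5 → round → 31
G: 175×0.5 = 87.5 → round → 88
B: 106×0.5 = 53
= RGB(31, 88, 53)


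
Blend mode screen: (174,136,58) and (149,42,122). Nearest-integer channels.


Screen: C = 255 - (255-A)×(255-B)/255, rounded to nearest integer
R: 255 - (255-174)×(255-149)/255 = 255 - 8586/255 ≈ 255 - 33.671 = 221.329 → 221
G: 255 - (255-136)×(255-42)/255 = 255 - 25347/255 ≈ 255 - 99.400 = 155.600 → 156
B: 255 - (255-58)×(255-122)/255 = 255 - 26201/255 ≈ 255 - 102.749 = 152.251 → 152
= RGB(221, 156, 152)


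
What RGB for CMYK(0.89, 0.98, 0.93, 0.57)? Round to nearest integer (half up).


R = 255 × (1-C) × (1-K) = 255 × 0.11 × 0.43 = 12.0615 → 12
G = 255 × (1-M) × (1-K) = 255 × 0.02 × 0.43 = 2.193 → 2
B = 255 × (1-Y) × (1-K) = 255 × 0.07 × 0.43 = 7.6755 → 8
= RGB(12, 2, 8)


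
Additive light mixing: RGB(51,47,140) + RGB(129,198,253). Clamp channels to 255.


Additive: each channel = min(255, C₁+C₂)
R: 51+129 = 180 → 180
G: 47+198 = 245 → 245
B: 140+253 = 393 → 255
= RGB(180, 245, 255)


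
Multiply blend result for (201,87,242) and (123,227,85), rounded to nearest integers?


Multiply: C = A×B/255, rounded to nearest integer
R: 201×123/255 = 24723/255 ≈ 96.953 → 97
G: 87×227/255 = 19749/255 ≈ 77.447 → 77
B: 242×85/255 = 20570/255 ≈ 80.667 → 81
= RGB(97, 77, 81)


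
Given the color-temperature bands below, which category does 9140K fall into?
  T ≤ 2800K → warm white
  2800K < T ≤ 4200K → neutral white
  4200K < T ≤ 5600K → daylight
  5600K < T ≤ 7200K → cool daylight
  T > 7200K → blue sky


Temperature: 9140K
9140K > 7200K → blue sky
Classification: blue sky


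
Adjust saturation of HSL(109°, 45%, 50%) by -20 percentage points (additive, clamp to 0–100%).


Original S = 45%
Adjustment = -20 percentage points
New S = 45 + (-20) = 25
Clamp to [0, 100] → 25
= HSL(109°, 25%, 50%)


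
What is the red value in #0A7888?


Color: #0A7888
R = 0A = 10
G = 78 = 120
B = 88 = 136
Red = 10


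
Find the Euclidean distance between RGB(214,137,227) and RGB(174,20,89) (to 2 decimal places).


d = √[(R₁-R₂)² + (G₁-G₂)² + (B₁-B₂)²]
d = √[(214-174)² + (137-20)² + (227-89)²]
d = √[1600 + 13689 + 19044]
d = √34333
d ≈ 185.29


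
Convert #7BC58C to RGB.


7B → 123 (R)
C5 → 197 (G)
8C → 140 (B)
= RGB(123, 197, 140)


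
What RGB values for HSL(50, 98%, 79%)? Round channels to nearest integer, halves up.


H=50°, S=0.98, L=0.79
C = (1-|2L-1|)×S = (1-|0.58|)×0.98 = 0.4116
H' = H/60 = 50/60 ≈ 0.8333; X = C×(1-|H' mod 2 - 1|) = 0.343
m = L - C/2 = 0.79 - 0.2058 = 0.5842
Sector ⌊H'⌋ = 0 → (R',G',B') = (0.4116, 0.343, 0.0)
RGB = ((R'+m)×255, (G'+m)×255, (B'+m)×255) = (253.929, 236.436, 148.971)
Round half up → RGB(254, 236, 149)


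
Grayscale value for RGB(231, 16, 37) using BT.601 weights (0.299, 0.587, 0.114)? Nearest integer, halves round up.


Gray = 0.299×R + 0.587×G + 0.114×B
Gray = 0.299×231 + 0.587×16 + 0.114×37
Gray = 69.069 + 9.392 + 4.218
Gray = 82.679 → round half up → 83
Gray = 83


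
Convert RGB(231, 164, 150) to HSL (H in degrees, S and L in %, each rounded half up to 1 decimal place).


Normalize: R'=231/255≈0.9059, G'=164/255≈0.6431, B'=150/255≈0.5882
Max=231/255, Min=150/255, Δ=Max-Min=81/255
L = (Max+Min)/2 = (231+150)/510 = 381/510 = 0.74705… → L = 74.7%
L > 0.5 → S = Δ/(2-Max-Min) = 81/(510-231-150) = 81/129 = 0.62790… → S = 62.8%
(the 1/255 factors cancel in S and H, so raw channel differences can be used)
Max is R' → H = 60 × (((G-B)/Δ) mod 6) = 60 × (((164-150)/81) mod 6)
  14/81 = 0.1728…
  H = 60 × 0.1728… = 10.370…° → H = 10.4°
= HSL(10.4°, 62.8%, 74.7%)


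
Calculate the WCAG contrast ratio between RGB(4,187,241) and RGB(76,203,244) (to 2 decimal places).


Linearize each sRGB channel c=v/255: c/12.92 if c ≤ 0.04045 else ((c+0.055)/1.055)^2.4
L = 0.2126×R_lin + 0.7152×G_lin + 0.0722×B_lin
Color 1 (4,187,241):
  R=4: 4/255≈0.0157 ≤ 0.04045 → 0.0157/12.92 ≈ 0.00121
  G=187: 187/255≈0.7333 > 0.04045 → ((0.7333+0.055)/1.055)^2.4 ≈ 0.49693
  B=241: 241/255≈0.9451 > 0.04045 → ((0.9451+0.055)/1.055)^2.4 ≈ 0.87962
  L1 = 0.2126×0.00121 + 0.7152×0.49693 + 0.0722×0.87962 ≈ 0.41917
Color 2 (76,203,244):
  R=76: 76/255≈0.2980 > 0.04045 → ((0.2980+0.055)/1.055)^2.4 ≈ 0.07227
  G=203: 203/255≈0.7961 > 0.04045 → ((0.7961+0.055)/1.055)^2.4 ≈ 0.59720
  B=244: 244/255≈0.9569 > 0.04045 → ((0.9569+0.055)/1.055)^2.4 ≈ 0.90466
  L2 = 0.2126×0.07227 + 0.7152×0.59720 + 0.0722×0.90466 ≈ 0.50780
Lighter = 0.50780, Darker = 0.41917
Ratio = (L_lighter + 0.05) / (L_darker + 0.05)
Ratio = (0.50780 + 0.05) / (0.41917 + 0.05) = 0.55780 / 0.46917 ≈ 1.1889
Ratio ≈ 1.19:1


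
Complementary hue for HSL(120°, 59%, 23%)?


Complement = opposite side of color wheel = hue + 180°
H' = (120 + 180) mod 360 = 300°
S and L unchanged.
= HSL(300°, 59%, 23%)


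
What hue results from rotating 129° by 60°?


New hue = (H + rotation) mod 360
New hue = (129 + 60) mod 360
= 189 mod 360
= 189°


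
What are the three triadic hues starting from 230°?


Triadic: equally spaced at 120° intervals
H1 = 230°
H2 = (230 + 120) mod 360 = 350°
H3 = (230 + 240) mod 360 = 110°
Triadic = 230°, 350°, 110°


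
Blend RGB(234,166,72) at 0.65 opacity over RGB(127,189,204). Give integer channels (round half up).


C = α×F + (1-α)×B, with 1-α = 0.35
R: 0.65×234 + 0.35×127 = 152.10 + 44.45 = 196.55 → 197
G: 0.65×166 + 0.35×189 = 107.90 + 66.15 = 174.05 → 174
B: 0.65×72 + 0.35×204 = 46.80 + 71.40 = 118.20 → 118
= RGB(197, 174, 118)


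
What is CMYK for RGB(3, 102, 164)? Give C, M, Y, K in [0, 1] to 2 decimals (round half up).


R'=3/255≈0.0118, G'=102/255≈0.4000, B'=164/255≈0.6431
K = 1 - max(R',G',B') = 1 - 164/255 = 91/255 = 0.35686… → 0.36
(1-R'-K)/(1-K) simplifies to (max-R)/max with max = 164:
C = (164-3)/164 = 161/164 = 0.98170… → 0.98
M = (164-102)/164 = 62/164 = 0.37804… → 0.38
Y = (164-164)/164 = 0/164 = 0 → 0.00
= CMYK(0.98, 0.38, 0.00, 0.36)


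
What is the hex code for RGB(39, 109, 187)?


R = 39 → 27 (hex)
G = 109 → 6D (hex)
B = 187 → BB (hex)
Hex = #276DBB


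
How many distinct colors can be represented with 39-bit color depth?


Colors = 2^bits = 2^39
= 549,755,813,888 colors


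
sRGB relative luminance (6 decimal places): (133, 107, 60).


Linearize each channel (sRGB transfer function): c = v/255; c_lin = c/12.92 if c ≤ 0.04045, else ((c+0.055)/1.055)^2.4
  R: 133/255 ≈ 0.521569 > 0.04045 → ((0.521569+0.055)/1.055)^2.4 ≈ 0.234551
  G: 107/255 ≈ 0.419608 > 0.04045 → ((0.419608+0.055)/1.055)^2.4 ≈ 0.147027
  B: 60/255 ≈ 0.235294 > 0.04045 → ((0.235294+0.055)/1.055)^2.4 ≈ 0.045186
R_lin = 0.234551, G_lin = 0.147027, B_lin = 0.045186
L = 0.2126×R + 0.7152×G + 0.0722×B
L = 0.2126×0.234551 + 0.7152×0.147027 + 0.0722×0.045186
L ≈ 0.158282


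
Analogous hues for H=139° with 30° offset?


Base hue: 139°
Left analog: (139 - 30) mod 360 = 109°
Right analog: (139 + 30) mod 360 = 169°
Analogous hues = 109° and 169°


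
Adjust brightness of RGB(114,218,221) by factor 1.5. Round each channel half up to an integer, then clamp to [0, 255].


Multiply each channel by 1.5, round half up, clamp to [0, 255]
R: 114×1.5 = 171
G: 218×1.5 = 327 → clamp → 255
B: 221×1.5 = 331.5 → round → 332 → clamp → 255
= RGB(171, 255, 255)


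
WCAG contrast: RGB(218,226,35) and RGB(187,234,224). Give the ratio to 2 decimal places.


Linearize each sRGB channel c=v/255: c/12.92 if c ≤ 0.04045 else ((c+0.055)/1.055)^2.4
L = 0.2126×R_lin + 0.7152×G_lin + 0.0722×B_lin
Color 1 (218,226,35):
  R=218: 218/255≈0.8549 > 0.04045 → ((0.8549+0.055)/1.055)^2.4 ≈ 0.70110
  G=226: 226/255≈0.8863 > 0.04045 → ((0.8863+0.055)/1.055)^2.4 ≈ 0.76052
  B=35: 35/255≈0.1373 > 0.04045 → ((0.1373+0.055)/1.055)^2.4 ≈ 0.01681
  L1 = 0.2126×0.70110 + 0.7152×0.76052 + 0.0722×0.01681 ≈ 0.69419
Color 2 (187,234,224):
  R=187: 187/255≈0.7333 > 0.04045 → ((0.7333+0.055)/1.055)^2.4 ≈ 0.49693
  G=234: 234/255≈0.9176 > 0.04045 → ((0.9176+0.055)/1.055)^2.4 ≈ 0.82279
  B=224: 224/255≈0.8784 > 0.04045 → ((0.8784+0.055)/1.055)^2.4 ≈ 0.74540
  L2 = 0.2126×0.49693 + 0.7152×0.82279 + 0.0722×0.74540 ≈ 0.74792
Lighter = 0.74792, Darker = 0.69419
Ratio = (L_lighter + 0.05) / (L_darker + 0.05)
Ratio = (0.74792 + 0.05) / (0.69419 + 0.05) = 0.79792 / 0.74419 ≈ 1.0722
Ratio ≈ 1.07:1


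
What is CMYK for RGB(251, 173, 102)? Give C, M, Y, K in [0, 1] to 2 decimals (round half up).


R'=251/255≈0.9843, G'=173/255≈0.6784, B'=102/255≈0.4000
K = 1 - max(R',G',B') = 1 - 251/255 = 4/255 = 0.01568… → 0.02
(1-R'-K)/(1-K) simplifies to (max-R)/max with max = 251:
C = (251-251)/251 = 0/251 = 0 → 0.00
M = (251-173)/251 = 78/251 = 0.31075… → 0.31
Y = (251-102)/251 = 149/251 = 0.59362… → 0.59
= CMYK(0.00, 0.31, 0.59, 0.02)


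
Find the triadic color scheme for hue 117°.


Triadic: equally spaced at 120° intervals
H1 = 117°
H2 = (117 + 120) mod 360 = 237°
H3 = (117 + 240) mod 360 = 357°
Triadic = 117°, 237°, 357°


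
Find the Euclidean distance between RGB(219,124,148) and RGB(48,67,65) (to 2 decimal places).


d = √[(R₁-R₂)² + (G₁-G₂)² + (B₁-B₂)²]
d = √[(219-48)² + (124-67)² + (148-65)²]
d = √[29241 + 3249 + 6889]
d = √39379
d ≈ 198.44


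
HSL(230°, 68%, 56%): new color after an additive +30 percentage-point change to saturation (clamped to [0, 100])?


Original S = 68%
Adjustment = +30 percentage points
New S = 68 + (30) = 98
Clamp to [0, 100] → 98
= HSL(230°, 98%, 56%)


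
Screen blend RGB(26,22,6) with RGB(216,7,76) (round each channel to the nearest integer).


Screen: C = 255 - (255-A)×(255-B)/255, rounded to nearest integer
R: 255 - (255-26)×(255-216)/255 = 255 - 8931/255 ≈ 255 - 35.024 = 219.976 → 220
G: 255 - (255-22)×(255-7)/255 = 255 - 57784/255 ≈ 255 - 226.604 = 28.396 → 28
B: 255 - (255-6)×(255-76)/255 = 255 - 44571/255 ≈ 255 - 174.788 = 80.212 → 80
= RGB(220, 28, 80)


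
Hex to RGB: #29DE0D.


29 → 41 (R)
DE → 222 (G)
0D → 13 (B)
= RGB(41, 222, 13)


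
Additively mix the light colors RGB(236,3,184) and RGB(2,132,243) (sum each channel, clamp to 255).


Additive: each channel = min(255, C₁+C₂)
R: 236+2 = 238 → 238
G: 3+132 = 135 → 135
B: 184+243 = 427 → 255
= RGB(238, 135, 255)


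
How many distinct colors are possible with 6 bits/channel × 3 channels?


Total bits = 6 bits/channel × 3 channels = 18 bits
Distinct colors = 2^18
= 262,144 colors


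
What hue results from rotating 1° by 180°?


New hue = (H + rotation) mod 360
New hue = (1 + 180) mod 360
= 181 mod 360
= 181°


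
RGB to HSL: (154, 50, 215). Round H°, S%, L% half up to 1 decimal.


Normalize: R'=154/255≈0.6039, G'=50/255≈0.1961, B'=215/255≈0.8431
Max=215/255, Min=50/255, Δ=Max-Min=165/255
L = (Max+Min)/2 = (215+50)/510 = 265/510 = 0.51960… → L = 52.0%
L > 0.5 → S = Δ/(2-Max-Min) = 165/(510-215-50) = 165/245 = 0.67346… → S = 67.3%
(the 1/255 factors cancel in S and H, so raw channel differences can be used)
Max is B' → H = 60 × ((R-G)/Δ + 4) = 60 × ((154-50)/165 + 4)
  104/165 + 4 = 0.6303… + 4 = 4.6303…
  H = 60 × 4.6303… = 277.818…° → H = 277.8°
= HSL(277.8°, 67.3%, 52.0%)


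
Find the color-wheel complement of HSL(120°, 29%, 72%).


Complement = opposite side of color wheel = hue + 180°
H' = (120 + 180) mod 360 = 300°
S and L unchanged.
= HSL(300°, 29%, 72%)


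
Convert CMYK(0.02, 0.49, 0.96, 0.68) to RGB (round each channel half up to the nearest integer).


R = 255 × (1-C) × (1-K) = 255 × 0.98 × 0.32 = 79.968 → 80
G = 255 × (1-M) × (1-K) = 255 × 0.51 × 0.32 = 41.616 → 42
B = 255 × (1-Y) × (1-K) = 255 × 0.04 × 0.32 = 3.264 → 3
= RGB(80, 42, 3)


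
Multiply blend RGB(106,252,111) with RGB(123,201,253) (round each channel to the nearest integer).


Multiply: C = A×B/255, rounded to nearest integer
R: 106×123/255 = 13038/255 ≈ 51.129 → 51
G: 252×201/255 = 50652/255 ≈ 198.635 → 199
B: 111×253/255 = 28083/255 ≈ 110.129 → 110
= RGB(51, 199, 110)


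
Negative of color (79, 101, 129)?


Invert: (255-R, 255-G, 255-B)
R: 255-79 = 176
G: 255-101 = 154
B: 255-129 = 126
= RGB(176, 154, 126)


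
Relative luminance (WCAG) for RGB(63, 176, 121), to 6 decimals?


Linearize each channel (sRGB transfer function): c = v/255; c_lin = c/12.92 if c ≤ 0.04045, else ((c+0.055)/1.055)^2.4
  R: 63/255 ≈ 0.247059 > 0.04045 → ((0.247059+0.055)/1.055)^2.4 ≈ 0.049707
  G: 176/255 ≈ 0.690196 > 0.04045 → ((0.690196+0.055)/1.055)^2.4 ≈ 0.434154
  B: 121/255 ≈ 0.474510 > 0.04045 → ((0.474510+0.055)/1.055)^2.4 ≈ 0.191202
R_lin = 0.049707, G_lin = 0.434154, B_lin = 0.191202
L = 0.2126×R + 0.7152×G + 0.0722×B
L = 0.2126×0.049707 + 0.7152×0.434154 + 0.0722×0.191202
L ≈ 0.334879


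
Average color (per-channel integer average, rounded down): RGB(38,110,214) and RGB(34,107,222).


Midpoint: each channel = ⌊(C₁+C₂)/2⌋
R: ⌊(38+34)/2⌋ = 36
G: ⌊(110+107)/2⌋ = 108
B: ⌊(214+222)/2⌋ = 218
= RGB(36, 108, 218)


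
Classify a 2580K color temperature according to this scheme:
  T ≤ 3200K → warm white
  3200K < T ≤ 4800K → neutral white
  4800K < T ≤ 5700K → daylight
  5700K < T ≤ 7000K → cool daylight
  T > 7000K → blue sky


Temperature: 2580K
2580K ≤ 3200K → warm white
Classification: warm white


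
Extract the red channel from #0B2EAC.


Color: #0B2EAC
R = 0B = 11
G = 2E = 46
B = AC = 172
Red = 11


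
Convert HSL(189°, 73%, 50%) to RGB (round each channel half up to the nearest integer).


H=189°, S=0.73, L=0.50
C = (1-|2L-1|)×S = (1-|0.00|)×0.73 = 0.73
H' = H/60 = 189/60 ≈ 3.1500; X = C×(1-|H' mod 2 - 1|) = 0.6205
m = L - C/2 = 0.50 - 0.365 = 0.135
Sector ⌊H'⌋ = 3 → (R',G',B') = (0.0, 0.6205, 0.73)
RGB = ((R'+m)×255, (G'+m)×255, (B'+m)×255) = (34.425, 192.6525, 220.575)
Round half up → RGB(34, 193, 221)


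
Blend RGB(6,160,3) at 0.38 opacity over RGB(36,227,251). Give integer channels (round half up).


C = α×F + (1-α)×B, with 1-α = 0.62
R: 0.38×6 + 0.62×36 = 2.28 + 22.32 = 24.60 → 25
G: 0.38×160 + 0.62×227 = 60.80 + 140.74 = 201.54 → 202
B: 0.38×3 + 0.62×251 = 1.14 + 155.62 = 156.76 → 157
= RGB(25, 202, 157)


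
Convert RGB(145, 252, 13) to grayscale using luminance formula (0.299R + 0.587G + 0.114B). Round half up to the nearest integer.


Gray = 0.299×R + 0.587×G + 0.114×B
Gray = 0.299×145 + 0.587×252 + 0.114×13
Gray = 43.355 + 147.924 + 1.482
Gray = 192.761 → round half up → 193
Gray = 193


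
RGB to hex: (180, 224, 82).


R = 180 → B4 (hex)
G = 224 → E0 (hex)
B = 82 → 52 (hex)
Hex = #B4E052


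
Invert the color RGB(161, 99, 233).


Invert: (255-R, 255-G, 255-B)
R: 255-161 = 94
G: 255-99 = 156
B: 255-233 = 22
= RGB(94, 156, 22)


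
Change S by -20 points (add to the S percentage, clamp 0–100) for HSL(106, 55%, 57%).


Original S = 55%
Adjustment = -20 percentage points
New S = 55 + (-20) = 35
Clamp to [0, 100] → 35
= HSL(106°, 35%, 57%)


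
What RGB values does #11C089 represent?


11 → 17 (R)
C0 → 192 (G)
89 → 137 (B)
= RGB(17, 192, 137)


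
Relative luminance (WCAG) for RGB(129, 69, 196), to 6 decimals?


Linearize each channel (sRGB transfer function): c = v/255; c_lin = c/12.92 if c ≤ 0.04045, else ((c+0.055)/1.055)^2.4
  R: 129/255 ≈ 0.505882 > 0.04045 → ((0.505882+0.055)/1.055)^2.4 ≈ 0.219526
  G: 69/255 ≈ 0.270588 > 0.04045 → ((0.270588+0.055)/1.055)^2.4 ≈ 0.059511
  B: 196/255 ≈ 0.768627 > 0.04045 → ((0.768627+0.055)/1.055)^2.4 ≈ 0.552011
R_lin = 0.219526, G_lin = 0.059511, B_lin = 0.552011
L = 0.2126×R + 0.7152×G + 0.0722×B
L = 0.2126×0.219526 + 0.7152×0.059511 + 0.0722×0.552011
L ≈ 0.129089


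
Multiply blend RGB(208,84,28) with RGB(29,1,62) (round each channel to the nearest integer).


Multiply: C = A×B/255, rounded to nearest integer
R: 208×29/255 = 6032/255 ≈ 23.655 → 24
G: 84×1/255 = 84/255 ≈ 0.329 → 0
B: 28×62/255 = 1736/255 ≈ 6.808 → 7
= RGB(24, 0, 7)


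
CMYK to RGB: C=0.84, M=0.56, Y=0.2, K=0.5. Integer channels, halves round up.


R = 255 × (1-C) × (1-K) = 255 × 0.16 × 0.50 = 20.4 → 20
G = 255 × (1-M) × (1-K) = 255 × 0.44 × 0.50 = 56.1 → 56
B = 255 × (1-Y) × (1-K) = 255 × 0.80 × 0.50 = 102
= RGB(20, 56, 102)


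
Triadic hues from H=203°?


Triadic: equally spaced at 120° intervals
H1 = 203°
H2 = (203 + 120) mod 360 = 323°
H3 = (203 + 240) mod 360 = 83°
Triadic = 203°, 323°, 83°


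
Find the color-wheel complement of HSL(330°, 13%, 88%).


Complement = opposite side of color wheel = hue + 180°
H' = (330 + 180) mod 360 = 150°
S and L unchanged.
= HSL(150°, 13%, 88%)


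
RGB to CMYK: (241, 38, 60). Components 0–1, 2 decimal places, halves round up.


R'=241/255≈0.9451, G'=38/255≈0.1490, B'=60/255≈0.2353
K = 1 - max(R',G',B') = 1 - 241/255 = 14/255 = 0.05490… → 0.05
(1-R'-K)/(1-K) simplifies to (max-R)/max with max = 241:
C = (241-241)/241 = 0/241 = 0 → 0.00
M = (241-38)/241 = 203/241 = 0.84232… → 0.84
Y = (241-60)/241 = 181/241 = 0.75103… → 0.75
= CMYK(0.00, 0.84, 0.75, 0.05)


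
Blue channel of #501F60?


Color: #501F60
R = 50 = 80
G = 1F = 31
B = 60 = 96
Blue = 96


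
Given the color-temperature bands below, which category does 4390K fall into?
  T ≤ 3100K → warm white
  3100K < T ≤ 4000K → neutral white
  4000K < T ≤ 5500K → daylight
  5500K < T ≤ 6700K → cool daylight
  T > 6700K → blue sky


Temperature: 4390K
4000K < 4390K ≤ 5500K → daylight
Classification: daylight


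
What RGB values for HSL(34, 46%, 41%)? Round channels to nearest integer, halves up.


H=34°, S=0.46, L=0.41
C = (1-|2L-1|)×S = (1-|-0.18|)×0.46 = 0.3772
H' = H/60 = 34/60 ≈ 0.5667; X = C×(1-|H' mod 2 - 1|) ≈ 0.2137
m = L - C/2 = 0.41 - 0.1886 = 0.2214
Sector ⌊H'⌋ = 0 → (R',G',B') = (0.3772, ≈0.2137, 0.0)
RGB = ((R'+m)×255, (G'+m)×255, (B'+m)×255) = (152.643, 110.9624, 56.457)
Round half up → RGB(153, 111, 56)


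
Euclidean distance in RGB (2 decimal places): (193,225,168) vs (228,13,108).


d = √[(R₁-R₂)² + (G₁-G₂)² + (B₁-B₂)²]
d = √[(193-228)² + (225-13)² + (168-108)²]
d = √[1225 + 44944 + 3600]
d = √49769
d ≈ 223.09


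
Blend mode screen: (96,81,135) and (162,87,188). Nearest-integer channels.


Screen: C = 255 - (255-A)×(255-B)/255, rounded to nearest integer
R: 255 - (255-96)×(255-162)/255 = 255 - 14787/255 ≈ 255 - 57.988 = 197.012 → 197
G: 255 - (255-81)×(255-87)/255 = 255 - 29232/255 ≈ 255 - 114.635 = 140.365 → 140
B: 255 - (255-135)×(255-188)/255 = 255 - 8040/255 ≈ 255 - 31.529 = 223.471 → 223
= RGB(197, 140, 223)


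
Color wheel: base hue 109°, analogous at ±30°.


Base hue: 109°
Left analog: (109 - 30) mod 360 = 79°
Right analog: (109 + 30) mod 360 = 139°
Analogous hues = 79° and 139°


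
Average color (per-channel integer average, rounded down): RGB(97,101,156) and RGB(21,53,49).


Midpoint: each channel = ⌊(C₁+C₂)/2⌋
R: ⌊(97+21)/2⌋ = 59
G: ⌊(101+53)/2⌋ = 77
B: ⌊(156+49)/2⌋ = 102
= RGB(59, 77, 102)


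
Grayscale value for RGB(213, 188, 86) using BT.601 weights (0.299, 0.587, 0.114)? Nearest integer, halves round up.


Gray = 0.299×R + 0.587×G + 0.114×B
Gray = 0.299×213 + 0.587×188 + 0.114×86
Gray = 63.687 + 110.356 + 9.804
Gray = 183.847 → round half up → 184
Gray = 184


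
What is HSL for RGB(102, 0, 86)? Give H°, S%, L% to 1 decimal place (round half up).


Normalize: R'=102/255≈0.4000, G'=0/255≈0.0000, B'=86/255≈0.3373
Max=102/255, Min=0/255, Δ=Max-Min=102/255
L = (Max+Min)/2 = (102+0)/510 = 102/510 = 0.2 → L = 20.0%
L ≤ 0.5 → S = Δ/(Max+Min) = 102/(102+0) = 102/102 = 1 → S = 100.0%
(the 1/255 factors cancel in S and H, so raw channel differences can be used)
Max is R' → H = 60 × (((G-B)/Δ) mod 6) = 60 × (((0-86)/102) mod 6)
  (-86)/102 = -0.8431…; negative, so add 6 → 5.1568…
  H = 60 × 5.1568… = 309.411…° → H = 309.4°
= HSL(309.4°, 100.0%, 20.0%)


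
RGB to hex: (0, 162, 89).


R = 0 → 00 (hex)
G = 162 → A2 (hex)
B = 89 → 59 (hex)
Hex = #00A259


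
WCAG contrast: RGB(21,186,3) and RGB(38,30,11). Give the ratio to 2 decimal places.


Linearize each sRGB channel c=v/255: c/12.92 if c ≤ 0.04045 else ((c+0.055)/1.055)^2.4
L = 0.2126×R_lin + 0.7152×G_lin + 0.0722×B_lin
Color 1 (21,186,3):
  R=21: 21/255≈0.0824 > 0.04045 → ((0.0824+0.055)/1.055)^2.4 ≈ 0.00750
  G=186: 186/255≈0.7294 > 0.04045 → ((0.7294+0.055)/1.055)^2.4 ≈ 0.49102
  B=3: 3/255≈0.0118 ≤ 0.04045 → 0.0118/12.92 ≈ 0.00091
  L1 = 0.2126×0.00750 + 0.7152×0.49102 + 0.0722×0.00091 ≈ 0.35284
Color 2 (38,30,11):
  R=38: 38/255≈0.1490 > 0.04045 → ((0.1490+0.055)/1.055)^2.4 ≈ 0.01938
  G=30: 30/255≈0.1176 > 0.04045 → ((0.1176+0.055)/1.055)^2.4 ≈ 0.01298
  B=11: 11/255≈0.0431 > 0.04045 → ((0.0431+0.055)/1.055)^2.4 ≈ 0.00335
  L2 = 0.2126×0.01938 + 0.7152×0.01298 + 0.0722×0.00335 ≈ 0.01365
Lighter = 0.35284, Darker = 0.01365
Ratio = (L_lighter + 0.05) / (L_darker + 0.05)
Ratio = (0.35284 + 0.05) / (0.01365 + 0.05) = 0.40284 / 0.06365 ≈ 6.3292
Ratio ≈ 6.33:1


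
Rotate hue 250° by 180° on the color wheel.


New hue = (H + rotation) mod 360
New hue = (250 + 180) mod 360
= 430 mod 360
= 70°


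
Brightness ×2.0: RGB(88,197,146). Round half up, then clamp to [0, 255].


Multiply each channel by 2.0, round half up, clamp to [0, 255]
R: 88×2.0 = 176
G: 197×2.0 = 394 → clamp → 255
B: 146×2.0 = 292 → clamp → 255
= RGB(176, 255, 255)


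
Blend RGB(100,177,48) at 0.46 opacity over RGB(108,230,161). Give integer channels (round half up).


C = α×F + (1-α)×B, with 1-α = 0.54
R: 0.46×100 + 0.54×108 = 46.00 + 58.32 = 104.32 → 104
G: 0.46×177 + 0.54×230 = 81.42 + 124.20 = 205.62 → 206
B: 0.46×48 + 0.54×161 = 22.08 + 86.94 = 109.02 → 109
= RGB(104, 206, 109)


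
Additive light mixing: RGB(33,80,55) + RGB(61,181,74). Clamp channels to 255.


Additive: each channel = min(255, C₁+C₂)
R: 33+61 = 94 → 94
G: 80+181 = 261 → 255
B: 55+74 = 129 → 129
= RGB(94, 255, 129)


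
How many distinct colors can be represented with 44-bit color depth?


Colors = 2^bits = 2^44
= 17,592,186,044,416 colors


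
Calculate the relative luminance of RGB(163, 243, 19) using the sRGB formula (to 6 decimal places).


Linearize each channel (sRGB transfer function): c = v/255; c_lin = c/12.92 if c ≤ 0.04045, else ((c+0.055)/1.055)^2.4
  R: 163/255 ≈ 0.639216 > 0.04045 → ((0.639216+0.055)/1.055)^2.4 ≈ 0.366253
  G: 243/255 ≈ 0.952941 > 0.04045 → ((0.952941+0.055)/1.055)^2.4 ≈ 0.896269
  B: 19/255 ≈ 0.074510 > 0.04045 → ((0.074510+0.055)/1.055)^2.4 ≈ 0.006512
R_lin = 0.366253, G_lin = 0.896269, B_lin = 0.006512
L = 0.2126×R + 0.7152×G + 0.0722×B
L = 0.2126×0.366253 + 0.7152×0.896269 + 0.0722×0.006512
L ≈ 0.719347


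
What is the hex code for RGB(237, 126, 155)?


R = 237 → ED (hex)
G = 126 → 7E (hex)
B = 155 → 9B (hex)
Hex = #ED7E9B


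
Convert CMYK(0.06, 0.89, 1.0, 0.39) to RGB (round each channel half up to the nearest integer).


R = 255 × (1-C) × (1-K) = 255 × 0.94 × 0.61 = 146.217 → 146
G = 255 × (1-M) × (1-K) = 255 × 0.11 × 0.61 = 17.1105 → 17
B = 255 × (1-Y) × (1-K) = 255 × 0.00 × 0.61 = 0
= RGB(146, 17, 0)


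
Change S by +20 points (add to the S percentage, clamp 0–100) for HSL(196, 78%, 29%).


Original S = 78%
Adjustment = +20 percentage points
New S = 78 + (20) = 98
Clamp to [0, 100] → 98
= HSL(196°, 98%, 29%)


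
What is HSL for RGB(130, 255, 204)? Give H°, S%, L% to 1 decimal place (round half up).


Normalize: R'=130/255≈0.5098, G'=255/255≈1.0000, B'=204/255≈0.8000
Max=255/255, Min=130/255, Δ=Max-Min=125/255
L = (Max+Min)/2 = (255+130)/510 = 385/510 = 0.75490… → L = 75.5%
L > 0.5 → S = Δ/(2-Max-Min) = 125/(510-255-130) = 125/125 = 1 → S = 100.0%
(the 1/255 factors cancel in S and H, so raw channel differences can be used)
Max is G' → H = 60 × ((B-R)/Δ + 2) = 60 × ((204-130)/125 + 2)
  74/125 + 2 = 0.592 + 2 = 2.592
  H = 60 × 2.592 = 155.52° → H = 155.5°
= HSL(155.5°, 100.0%, 75.5%)


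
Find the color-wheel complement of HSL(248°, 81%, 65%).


Complement = opposite side of color wheel = hue + 180°
H' = (248 + 180) mod 360 = 68°
S and L unchanged.
= HSL(68°, 81%, 65%)


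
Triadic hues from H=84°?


Triadic: equally spaced at 120° intervals
H1 = 84°
H2 = (84 + 120) mod 360 = 204°
H3 = (84 + 240) mod 360 = 324°
Triadic = 84°, 204°, 324°


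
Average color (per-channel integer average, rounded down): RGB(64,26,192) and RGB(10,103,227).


Midpoint: each channel = ⌊(C₁+C₂)/2⌋
R: ⌊(64+10)/2⌋ = 37
G: ⌊(26+103)/2⌋ = 64
B: ⌊(192+227)/2⌋ = 209
= RGB(37, 64, 209)


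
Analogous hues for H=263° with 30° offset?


Base hue: 263°
Left analog: (263 - 30) mod 360 = 233°
Right analog: (263 + 30) mod 360 = 293°
Analogous hues = 233° and 293°


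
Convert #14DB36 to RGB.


14 → 20 (R)
DB → 219 (G)
36 → 54 (B)
= RGB(20, 219, 54)


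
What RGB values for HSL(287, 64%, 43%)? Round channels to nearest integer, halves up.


H=287°, S=0.64, L=0.43
C = (1-|2L-1|)×S = (1-|-0.14|)×0.64 = 0.5504
H' = H/60 = 287/60 ≈ 4.7833; X = C×(1-|H' mod 2 - 1|) ≈ 0.4311
m = L - C/2 = 0.43 - 0.2752 = 0.1548
Sector ⌊H'⌋ = 4 → (R',G',B') = (≈0.4311, 0.0, 0.5504)
RGB = ((R'+m)×255, (G'+m)×255, (B'+m)×255) = (149.4164, 39.474, 179.826)
Round half up → RGB(149, 39, 180)


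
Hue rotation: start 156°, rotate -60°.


New hue = (H + rotation) mod 360
New hue = (156 -60) mod 360
= 96 mod 360
= 96°


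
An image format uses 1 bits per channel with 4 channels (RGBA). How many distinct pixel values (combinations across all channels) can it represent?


Total bits = 1 bits/channel × 4 channels = 4 bits
Distinct pixel values = 2^4
= 16 pixel values


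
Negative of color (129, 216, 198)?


Invert: (255-R, 255-G, 255-B)
R: 255-129 = 126
G: 255-216 = 39
B: 255-198 = 57
= RGB(126, 39, 57)


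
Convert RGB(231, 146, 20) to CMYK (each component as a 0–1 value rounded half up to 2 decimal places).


R'=231/255≈0.9059, G'=146/255≈0.5725, B'=20/255≈0.0784
K = 1 - max(R',G',B') = 1 - 231/255 = 24/255 = 0.09411… → 0.09
(1-R'-K)/(1-K) simplifies to (max-R)/max with max = 231:
C = (231-231)/231 = 0/231 = 0 → 0.00
M = (231-146)/231 = 85/231 = 0.36796… → 0.37
Y = (231-20)/231 = 211/231 = 0.91341… → 0.91
= CMYK(0.00, 0.37, 0.91, 0.09)


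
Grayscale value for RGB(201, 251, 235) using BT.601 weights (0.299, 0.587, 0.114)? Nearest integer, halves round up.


Gray = 0.299×R + 0.587×G + 0.114×B
Gray = 0.299×201 + 0.587×251 + 0.114×235
Gray = 60.099 + 147.337 + 26.790
Gray = 234.226 → round half up → 234
Gray = 234


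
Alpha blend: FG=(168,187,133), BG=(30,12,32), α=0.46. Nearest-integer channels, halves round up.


C = α×F + (1-α)×B, with 1-α = 0.54
R: 0.46×168 + 0.54×30 = 77.28 + 16.20 = 93.48 → 93
G: 0.46×187 + 0.54×12 = 86.02 + 6.48 = 92.50 → 93
B: 0.46×133 + 0.54×32 = 61.18 + 17.28 = 78.46 → 78
= RGB(93, 93, 78)


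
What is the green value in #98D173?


Color: #98D173
R = 98 = 152
G = D1 = 209
B = 73 = 115
Green = 209


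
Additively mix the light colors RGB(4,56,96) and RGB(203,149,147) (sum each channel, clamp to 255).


Additive: each channel = min(255, C₁+C₂)
R: 4+203 = 207 → 207
G: 56+149 = 205 → 205
B: 96+147 = 243 → 243
= RGB(207, 205, 243)


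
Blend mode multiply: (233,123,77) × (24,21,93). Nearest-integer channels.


Multiply: C = A×B/255, rounded to nearest integer
R: 233×24/255 = 5592/255 ≈ 21.929 → 22
G: 123×21/255 = 2583/255 ≈ 10.129 → 10
B: 77×93/255 = 7161/255 ≈ 28.082 → 28
= RGB(22, 10, 28)


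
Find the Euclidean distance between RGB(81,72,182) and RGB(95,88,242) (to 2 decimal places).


d = √[(R₁-R₂)² + (G₁-G₂)² + (B₁-B₂)²]
d = √[(81-95)² + (72-88)² + (182-242)²]
d = √[196 + 256 + 3600]
d = √4052
d ≈ 63.66


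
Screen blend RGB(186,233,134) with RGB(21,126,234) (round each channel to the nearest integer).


Screen: C = 255 - (255-A)×(255-B)/255, rounded to nearest integer
R: 255 - (255-186)×(255-21)/255 = 255 - 16146/255 ≈ 255 - 63.318 = 191.682 → 192
G: 255 - (255-233)×(255-126)/255 = 255 - 2838/255 ≈ 255 - 11.129 = 243.871 → 244
B: 255 - (255-134)×(255-234)/255 = 255 - 2541/255 ≈ 255 - 9.965 = 245.035 → 245
= RGB(192, 244, 245)


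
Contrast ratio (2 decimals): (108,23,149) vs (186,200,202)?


Linearize each sRGB channel c=v/255: c/12.92 if c ≤ 0.04045 else ((c+0.055)/1.055)^2.4
L = 0.2126×R_lin + 0.7152×G_lin + 0.0722×B_lin
Color 1 (108,23,149):
  R=108: 108/255≈0.4235 > 0.04045 → ((0.4235+0.055)/1.055)^2.4 ≈ 0.14996
  G=23: 23/255≈0.0902 > 0.04045 → ((0.0902+0.055)/1.055)^2.4 ≈ 0.00857
  B=149: 149/255≈0.5843 > 0.04045 → ((0.5843+0.055)/1.055)^2.4 ≈ 0.30054
  L1 = 0.2126×0.14996 + 0.7152×0.00857 + 0.0722×0.30054 ≈ 0.05971
Color 2 (186,200,202):
  R=186: 186/255≈0.7294 > 0.04045 → ((0.7294+0.055)/1.055)^2.4 ≈ 0.49102
  G=200: 200/255≈0.7843 > 0.04045 → ((0.7843+0.055)/1.055)^2.4 ≈ 0.57758
  B=202: 202/255≈0.7922 > 0.04045 → ((0.7922+0.055)/1.055)^2.4 ≈ 0.59062
  L2 = 0.2126×0.49102 + 0.7152×0.57758 + 0.0722×0.59062 ≈ 0.56012
Lighter = 0.56012, Darker = 0.05971
Ratio = (L_lighter + 0.05) / (L_darker + 0.05)
Ratio = (0.56012 + 0.05) / (0.05971 + 0.05) = 0.61012 / 0.10971 ≈ 5.5613
Ratio ≈ 5.56:1


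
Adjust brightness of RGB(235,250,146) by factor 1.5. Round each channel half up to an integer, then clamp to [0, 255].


Multiply each channel by 1.5, round half up, clamp to [0, 255]
R: 235×1.5 = 352.5 → round → 353 → clamp → 255
G: 250×1.5 = 375 → clamp → 255
B: 146×1.5 = 219
= RGB(255, 255, 219)


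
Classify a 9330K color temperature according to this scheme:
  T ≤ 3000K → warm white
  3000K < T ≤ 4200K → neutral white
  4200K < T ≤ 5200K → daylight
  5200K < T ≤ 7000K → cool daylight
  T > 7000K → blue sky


Temperature: 9330K
9330K > 7000K → blue sky
Classification: blue sky


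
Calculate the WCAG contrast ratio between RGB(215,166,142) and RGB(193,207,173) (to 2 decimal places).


Linearize each sRGB channel c=v/255: c/12.92 if c ≤ 0.04045 else ((c+0.055)/1.055)^2.4
L = 0.2126×R_lin + 0.7152×G_lin + 0.0722×B_lin
Color 1 (215,166,142):
  R=215: 215/255≈0.8431 > 0.04045 → ((0.8431+0.055)/1.055)^2.4 ≈ 0.67954
  G=166: 166/255≈0.6510 > 0.04045 → ((0.6510+0.055)/1.055)^2.4 ≈ 0.38133
  B=142: 142/255≈0.5569 > 0.04045 → ((0.5569+0.055)/1.055)^2.4 ≈ 0.27050
  L1 = 0.2126×0.67954 + 0.7152×0.38133 + 0.0722×0.27050 ≈ 0.43673
Color 2 (193,207,173):
  R=193: 193/255≈0.7569 > 0.04045 → ((0.7569+0.055)/1.055)^2.4 ≈ 0.53328
  G=207: 207/255≈0.8118 > 0.04045 → ((0.8118+0.055)/1.055)^2.4 ≈ 0.62396
  B=173: 173/255≈0.6784 > 0.04045 → ((0.6784+0.055)/1.055)^2.4 ≈ 0.41789
  L2 = 0.2126×0.53328 + 0.7152×0.62396 + 0.0722×0.41789 ≈ 0.58980
Lighter = 0.58980, Darker = 0.43673
Ratio = (L_lighter + 0.05) / (L_darker + 0.05)
Ratio = (0.58980 + 0.05) / (0.43673 + 0.05) = 0.63980 / 0.48673 ≈ 1.3145
Ratio ≈ 1.31:1


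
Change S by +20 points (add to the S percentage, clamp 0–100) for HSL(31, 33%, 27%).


Original S = 33%
Adjustment = +20 percentage points
New S = 33 + (20) = 53
Clamp to [0, 100] → 53
= HSL(31°, 53%, 27%)


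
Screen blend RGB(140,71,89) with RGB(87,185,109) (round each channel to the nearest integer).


Screen: C = 255 - (255-A)×(255-B)/255, rounded to nearest integer
R: 255 - (255-140)×(255-87)/255 = 255 - 19320/255 ≈ 255 - 75.765 = 179.235 → 179
G: 255 - (255-71)×(255-185)/255 = 255 - 12880/255 ≈ 255 - 50.510 = 204.490 → 204
B: 255 - (255-89)×(255-109)/255 = 255 - 24236/255 ≈ 255 - 95.043 = 159.957 → 160
= RGB(179, 204, 160)


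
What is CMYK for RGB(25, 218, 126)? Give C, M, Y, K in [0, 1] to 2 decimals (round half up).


R'=25/255≈0.0980, G'=218/255≈0.8549, B'=126/255≈0.4941
K = 1 - max(R',G',B') = 1 - 218/255 = 37/255 = 0.14509… → 0.15
(1-R'-K)/(1-K) simplifies to (max-R)/max with max = 218:
C = (218-25)/218 = 193/218 = 0.88532… → 0.89
M = (218-218)/218 = 0/218 = 0 → 0.00
Y = (218-126)/218 = 92/218 = 0.42201… → 0.42
= CMYK(0.89, 0.00, 0.42, 0.15)


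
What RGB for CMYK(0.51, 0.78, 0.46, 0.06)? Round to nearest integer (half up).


R = 255 × (1-C) × (1-K) = 255 × 0.49 × 0.94 = 117.453 → 117
G = 255 × (1-M) × (1-K) = 255 × 0.22 × 0.94 = 52.734 → 53
B = 255 × (1-Y) × (1-K) = 255 × 0.54 × 0.94 = 129.438 → 129
= RGB(117, 53, 129)


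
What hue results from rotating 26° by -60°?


New hue = (H + rotation) mod 360
New hue = (26 -60) mod 360
= -34 mod 360
= 326°


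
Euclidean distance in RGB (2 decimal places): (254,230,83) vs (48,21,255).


d = √[(R₁-R₂)² + (G₁-G₂)² + (B₁-B₂)²]
d = √[(254-48)² + (230-21)² + (83-255)²]
d = √[42436 + 43681 + 29584]
d = √115701
d ≈ 340.15


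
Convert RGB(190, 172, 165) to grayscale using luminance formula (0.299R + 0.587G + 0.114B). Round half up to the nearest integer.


Gray = 0.299×R + 0.587×G + 0.114×B
Gray = 0.299×190 + 0.587×172 + 0.114×165
Gray = 56.810 + 100.964 + 18.810
Gray = 176.584 → round half up → 177
Gray = 177


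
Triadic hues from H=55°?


Triadic: equally spaced at 120° intervals
H1 = 55°
H2 = (55 + 120) mod 360 = 175°
H3 = (55 + 240) mod 360 = 295°
Triadic = 55°, 175°, 295°


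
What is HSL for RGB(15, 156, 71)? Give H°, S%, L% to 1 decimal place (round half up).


Normalize: R'=15/255≈0.0588, G'=156/255≈0.6118, B'=71/255≈0.2784
Max=156/255, Min=15/255, Δ=Max-Min=141/255
L = (Max+Min)/2 = (156+15)/510 = 171/510 = 0.33529… → L = 33.5%
L ≤ 0.5 → S = Δ/(Max+Min) = 141/(156+15) = 141/171 = 0.82456… → S = 82.5%
(the 1/255 factors cancel in S and H, so raw channel differences can be used)
Max is G' → H = 60 × ((B-R)/Δ + 2) = 60 × ((71-15)/141 + 2)
  56/141 + 2 = 0.3971… + 2 = 2.3971…
  H = 60 × 2.3971… = 143.829…° → H = 143.8°
= HSL(143.8°, 82.5%, 33.5%)


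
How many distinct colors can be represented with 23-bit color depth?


Colors = 2^bits = 2^23
= 8,388,608 colors


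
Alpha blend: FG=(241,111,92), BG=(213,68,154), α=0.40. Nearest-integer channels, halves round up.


C = α×F + (1-α)×B, with 1-α = 0.60
R: 0.40×241 + 0.60×213 = 96.40 + 127.80 = 224.20 → 224
G: 0.40×111 + 0.60×68 = 44.40 + 40.80 = 85.20 → 85
B: 0.40×92 + 0.60×154 = 36.80 + 92.40 = 129.20 → 129
= RGB(224, 85, 129)


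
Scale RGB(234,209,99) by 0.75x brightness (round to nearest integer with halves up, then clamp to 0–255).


Multiply each channel by 0.75, round half up, clamp to [0, 255]
R: 234×0.75 = 175.5 → round → 176
G: 209×0.75 = 156.75 → round → 157
B: 99×0.75 = 74.25 → round → 74
= RGB(176, 157, 74)


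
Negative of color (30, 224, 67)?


Invert: (255-R, 255-G, 255-B)
R: 255-30 = 225
G: 255-224 = 31
B: 255-67 = 188
= RGB(225, 31, 188)


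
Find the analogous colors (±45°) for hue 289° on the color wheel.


Base hue: 289°
Left analog: (289 - 45) mod 360 = 244°
Right analog: (289 + 45) mod 360 = 334°
Analogous hues = 244° and 334°


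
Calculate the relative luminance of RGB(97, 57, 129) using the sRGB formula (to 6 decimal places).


Linearize each channel (sRGB transfer function): c = v/255; c_lin = c/12.92 if c ≤ 0.04045, else ((c+0.055)/1.055)^2.4
  R: 97/255 ≈ 0.380392 > 0.04045 → ((0.380392+0.055)/1.055)^2.4 ≈ 0.119538
  G: 57/255 ≈ 0.223529 > 0.04045 → ((0.223529+0.055)/1.055)^2.4 ≈ 0.040915
  B: 129/255 ≈ 0.505882 > 0.04045 → ((0.505882+0.055)/1.055)^2.4 ≈ 0.219526
R_lin = 0.119538, G_lin = 0.040915, B_lin = 0.219526
L = 0.2126×R + 0.7152×G + 0.0722×B
L = 0.2126×0.119538 + 0.7152×0.040915 + 0.0722×0.219526
L ≈ 0.070526


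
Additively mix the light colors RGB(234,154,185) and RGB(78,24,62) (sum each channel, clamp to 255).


Additive: each channel = min(255, C₁+C₂)
R: 234+78 = 312 → 255
G: 154+24 = 178 → 178
B: 185+62 = 247 → 247
= RGB(255, 178, 247)


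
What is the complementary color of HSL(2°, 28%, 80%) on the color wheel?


Complement = opposite side of color wheel = hue + 180°
H' = (2 + 180) mod 360 = 182°
S and L unchanged.
= HSL(182°, 28%, 80%)


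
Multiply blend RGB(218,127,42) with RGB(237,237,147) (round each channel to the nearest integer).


Multiply: C = A×B/255, rounded to nearest integer
R: 218×237/255 = 51666/255 ≈ 202.612 → 203
G: 127×237/255 = 30099/255 ≈ 118.035 → 118
B: 42×147/255 = 6174/255 ≈ 24.212 → 24
= RGB(203, 118, 24)


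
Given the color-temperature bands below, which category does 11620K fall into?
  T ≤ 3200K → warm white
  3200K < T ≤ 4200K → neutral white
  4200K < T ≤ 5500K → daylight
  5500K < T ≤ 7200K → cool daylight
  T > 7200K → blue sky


Temperature: 11620K
11620K > 7200K → blue sky
Classification: blue sky
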